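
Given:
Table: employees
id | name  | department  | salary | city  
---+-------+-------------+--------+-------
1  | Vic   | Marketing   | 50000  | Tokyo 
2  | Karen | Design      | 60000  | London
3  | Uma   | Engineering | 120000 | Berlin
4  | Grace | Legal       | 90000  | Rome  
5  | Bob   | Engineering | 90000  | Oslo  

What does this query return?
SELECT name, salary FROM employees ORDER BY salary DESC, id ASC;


Sorting by salary DESC, then id ASC for ties

5 rows:
Uma, 120000
Grace, 90000
Bob, 90000
Karen, 60000
Vic, 50000


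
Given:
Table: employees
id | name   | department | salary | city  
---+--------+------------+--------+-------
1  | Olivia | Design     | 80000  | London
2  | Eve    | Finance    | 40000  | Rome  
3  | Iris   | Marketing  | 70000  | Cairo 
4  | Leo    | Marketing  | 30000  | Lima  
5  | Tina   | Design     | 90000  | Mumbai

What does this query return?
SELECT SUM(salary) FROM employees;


SUM(salary) = 80000 + 40000 + 70000 + 30000 + 90000 = 310000

310000


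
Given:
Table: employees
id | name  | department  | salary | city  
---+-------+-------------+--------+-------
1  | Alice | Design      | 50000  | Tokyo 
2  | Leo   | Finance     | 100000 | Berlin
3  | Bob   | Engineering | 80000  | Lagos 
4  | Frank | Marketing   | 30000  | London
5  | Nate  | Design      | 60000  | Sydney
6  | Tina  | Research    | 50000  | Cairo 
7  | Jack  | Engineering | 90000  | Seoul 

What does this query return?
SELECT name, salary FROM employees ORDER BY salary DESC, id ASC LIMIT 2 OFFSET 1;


Sort by salary DESC (id ASC tiebreak), then skip 1 and take 2
Rows 2 through 3

2 rows:
Jack, 90000
Bob, 80000


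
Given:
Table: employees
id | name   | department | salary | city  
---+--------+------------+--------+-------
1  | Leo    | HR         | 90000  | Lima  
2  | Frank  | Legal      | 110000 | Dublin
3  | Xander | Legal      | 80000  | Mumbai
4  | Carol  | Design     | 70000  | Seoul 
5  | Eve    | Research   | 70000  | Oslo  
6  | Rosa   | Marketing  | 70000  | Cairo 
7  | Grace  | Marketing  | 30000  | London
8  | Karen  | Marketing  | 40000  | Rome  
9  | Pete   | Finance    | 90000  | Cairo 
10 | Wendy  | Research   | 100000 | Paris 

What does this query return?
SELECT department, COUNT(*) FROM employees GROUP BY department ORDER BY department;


Assigning each row to its department group:
  Leo -> HR
  Frank -> Legal
  Xander -> Legal
  Carol -> Design
  Eve -> Research
  Rosa -> Marketing
  Grace -> Marketing
  Karen -> Marketing
  Pete -> Finance
  Wendy -> Research


6 groups:
Design, 1
Finance, 1
HR, 1
Legal, 2
Marketing, 3
Research, 2


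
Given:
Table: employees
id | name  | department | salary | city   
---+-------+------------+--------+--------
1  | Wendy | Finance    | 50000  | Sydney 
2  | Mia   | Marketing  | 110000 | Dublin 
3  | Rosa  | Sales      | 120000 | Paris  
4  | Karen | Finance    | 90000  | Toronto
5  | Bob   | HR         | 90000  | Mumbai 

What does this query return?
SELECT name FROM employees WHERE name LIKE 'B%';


LIKE 'B%' matches names starting with 'B'
Matching: 1

1 rows:
Bob


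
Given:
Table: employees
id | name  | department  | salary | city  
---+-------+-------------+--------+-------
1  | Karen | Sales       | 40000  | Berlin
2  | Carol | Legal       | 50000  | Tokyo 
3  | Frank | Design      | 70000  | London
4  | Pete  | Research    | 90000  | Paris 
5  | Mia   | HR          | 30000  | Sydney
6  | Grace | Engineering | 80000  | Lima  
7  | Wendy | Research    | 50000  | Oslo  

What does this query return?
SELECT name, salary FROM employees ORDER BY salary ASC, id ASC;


Sorting by salary ASC, then id ASC for ties

7 rows:
Mia, 30000
Karen, 40000
Carol, 50000
Wendy, 50000
Frank, 70000
Grace, 80000
Pete, 90000


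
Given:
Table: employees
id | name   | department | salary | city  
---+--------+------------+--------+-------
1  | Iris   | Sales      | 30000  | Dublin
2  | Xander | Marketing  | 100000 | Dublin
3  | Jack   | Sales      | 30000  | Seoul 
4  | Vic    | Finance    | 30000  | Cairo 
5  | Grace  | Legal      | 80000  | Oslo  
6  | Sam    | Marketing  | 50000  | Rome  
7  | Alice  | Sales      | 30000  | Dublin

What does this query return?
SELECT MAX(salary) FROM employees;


Salaries: 30000, 100000, 30000, 30000, 80000, 50000, 30000
MAX = 100000

100000


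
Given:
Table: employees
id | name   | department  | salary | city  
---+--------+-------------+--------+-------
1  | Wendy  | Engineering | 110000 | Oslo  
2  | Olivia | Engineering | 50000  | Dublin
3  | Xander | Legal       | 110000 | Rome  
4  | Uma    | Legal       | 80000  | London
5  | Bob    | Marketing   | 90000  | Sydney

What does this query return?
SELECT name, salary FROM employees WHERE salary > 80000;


Filtering: salary > 80000
Matching: 3 rows

3 rows:
Wendy, 110000
Xander, 110000
Bob, 90000


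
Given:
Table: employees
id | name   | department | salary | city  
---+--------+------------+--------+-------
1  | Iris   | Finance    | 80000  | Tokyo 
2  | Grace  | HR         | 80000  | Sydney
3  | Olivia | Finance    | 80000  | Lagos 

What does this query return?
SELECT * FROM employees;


SELECT * returns all 3 rows with all columns

3 rows:
1, Iris, Finance, 80000, Tokyo
2, Grace, HR, 80000, Sydney
3, Olivia, Finance, 80000, Lagos


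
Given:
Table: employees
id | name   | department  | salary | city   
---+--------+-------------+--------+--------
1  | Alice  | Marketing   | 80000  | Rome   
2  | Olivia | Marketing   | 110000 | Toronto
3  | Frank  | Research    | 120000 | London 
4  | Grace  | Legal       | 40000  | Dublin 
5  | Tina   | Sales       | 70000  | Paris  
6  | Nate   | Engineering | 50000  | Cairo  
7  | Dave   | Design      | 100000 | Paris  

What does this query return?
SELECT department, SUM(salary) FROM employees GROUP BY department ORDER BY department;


Summing salary within each department:
  Design: 100000 = 100000
  Engineering: 50000 = 50000
  Legal: 40000 = 40000
  Marketing: 80000 + 110000 = 190000
  Research: 120000 = 120000
  Sales: 70000 = 70000


6 groups:
Design, 100000
Engineering, 50000
Legal, 40000
Marketing, 190000
Research, 120000
Sales, 70000


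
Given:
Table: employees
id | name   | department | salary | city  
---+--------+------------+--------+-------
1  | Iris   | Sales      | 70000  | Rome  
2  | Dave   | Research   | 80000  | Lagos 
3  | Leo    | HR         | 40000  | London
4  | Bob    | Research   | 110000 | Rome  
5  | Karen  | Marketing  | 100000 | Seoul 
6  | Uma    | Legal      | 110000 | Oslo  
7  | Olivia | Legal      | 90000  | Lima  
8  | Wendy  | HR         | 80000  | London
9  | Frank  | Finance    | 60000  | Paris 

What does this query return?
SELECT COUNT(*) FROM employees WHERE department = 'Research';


Counting rows where department = 'Research'
  Dave -> MATCH
  Bob -> MATCH


2


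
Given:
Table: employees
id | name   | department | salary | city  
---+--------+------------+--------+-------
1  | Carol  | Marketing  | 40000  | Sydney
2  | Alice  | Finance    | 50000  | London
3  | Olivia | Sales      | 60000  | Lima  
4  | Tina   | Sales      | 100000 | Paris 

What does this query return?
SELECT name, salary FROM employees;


Projecting columns: name, salary

4 rows:
Carol, 40000
Alice, 50000
Olivia, 60000
Tina, 100000


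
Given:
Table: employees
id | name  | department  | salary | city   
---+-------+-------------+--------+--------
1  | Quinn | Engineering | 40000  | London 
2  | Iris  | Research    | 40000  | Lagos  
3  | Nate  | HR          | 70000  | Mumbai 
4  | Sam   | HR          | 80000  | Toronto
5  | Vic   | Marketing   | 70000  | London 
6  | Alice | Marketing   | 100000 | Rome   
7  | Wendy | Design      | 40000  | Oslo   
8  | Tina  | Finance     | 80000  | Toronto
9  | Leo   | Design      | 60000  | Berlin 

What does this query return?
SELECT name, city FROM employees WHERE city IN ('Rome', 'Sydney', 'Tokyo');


Filtering: city IN ('Rome', 'Sydney', 'Tokyo')
Matching: 1 rows

1 rows:
Alice, Rome


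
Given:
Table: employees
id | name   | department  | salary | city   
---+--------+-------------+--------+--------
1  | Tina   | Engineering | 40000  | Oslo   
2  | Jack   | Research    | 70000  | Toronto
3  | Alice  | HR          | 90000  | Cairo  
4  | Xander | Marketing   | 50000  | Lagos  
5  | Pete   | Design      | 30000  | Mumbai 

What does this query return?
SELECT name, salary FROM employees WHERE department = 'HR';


Filtering: department = 'HR'
Matching rows: 1

1 rows:
Alice, 90000


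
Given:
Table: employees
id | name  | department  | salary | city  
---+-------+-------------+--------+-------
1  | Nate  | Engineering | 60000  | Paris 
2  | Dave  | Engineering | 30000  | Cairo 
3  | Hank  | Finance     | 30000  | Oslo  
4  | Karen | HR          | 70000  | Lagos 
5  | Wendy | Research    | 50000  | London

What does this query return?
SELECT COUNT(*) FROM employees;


COUNT(*) counts all rows

5


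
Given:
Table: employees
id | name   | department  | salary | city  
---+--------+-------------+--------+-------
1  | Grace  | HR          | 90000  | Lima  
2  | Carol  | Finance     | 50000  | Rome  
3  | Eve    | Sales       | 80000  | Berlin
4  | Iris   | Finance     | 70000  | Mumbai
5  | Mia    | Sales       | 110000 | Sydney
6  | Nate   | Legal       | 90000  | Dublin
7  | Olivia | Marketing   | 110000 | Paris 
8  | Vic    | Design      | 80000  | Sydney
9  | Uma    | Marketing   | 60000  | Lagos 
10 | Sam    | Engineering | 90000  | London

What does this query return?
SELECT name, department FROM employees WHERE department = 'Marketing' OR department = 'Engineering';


Filtering: department = 'Marketing' OR 'Engineering'
Matching: 3 rows

3 rows:
Olivia, Marketing
Uma, Marketing
Sam, Engineering


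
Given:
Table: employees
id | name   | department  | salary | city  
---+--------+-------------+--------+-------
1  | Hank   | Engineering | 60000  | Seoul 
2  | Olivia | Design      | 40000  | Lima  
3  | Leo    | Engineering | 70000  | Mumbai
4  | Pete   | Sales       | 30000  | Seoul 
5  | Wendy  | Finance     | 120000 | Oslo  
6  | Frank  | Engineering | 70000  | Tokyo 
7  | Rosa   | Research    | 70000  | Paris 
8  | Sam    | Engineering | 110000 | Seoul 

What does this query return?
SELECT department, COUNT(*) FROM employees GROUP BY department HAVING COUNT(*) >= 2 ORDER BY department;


Groups with count >= 2:
  Engineering: 4 -> PASS
  Design: 1 -> filtered out
  Finance: 1 -> filtered out
  Research: 1 -> filtered out
  Sales: 1 -> filtered out


1 groups:
Engineering, 4


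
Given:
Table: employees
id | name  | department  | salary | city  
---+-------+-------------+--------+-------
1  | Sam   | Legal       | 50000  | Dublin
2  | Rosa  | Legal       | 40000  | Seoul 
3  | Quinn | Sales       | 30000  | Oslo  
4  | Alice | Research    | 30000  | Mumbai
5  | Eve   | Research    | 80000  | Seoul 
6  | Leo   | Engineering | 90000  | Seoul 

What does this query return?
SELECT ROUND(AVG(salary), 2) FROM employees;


SUM(salary) = 320000
COUNT = 6
ROUND(AVG, 2) = ROUND(320000 / 6, 2) = 53333.33

53333.33


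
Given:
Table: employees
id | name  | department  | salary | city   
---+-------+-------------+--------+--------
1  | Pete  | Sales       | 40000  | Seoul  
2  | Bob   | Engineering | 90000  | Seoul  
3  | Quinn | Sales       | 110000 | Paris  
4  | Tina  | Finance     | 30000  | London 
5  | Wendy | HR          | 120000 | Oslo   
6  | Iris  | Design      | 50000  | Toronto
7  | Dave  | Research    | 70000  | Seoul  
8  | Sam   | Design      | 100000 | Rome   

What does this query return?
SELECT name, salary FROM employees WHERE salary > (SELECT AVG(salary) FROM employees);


Subquery: AVG(salary) = 76250.0
Filtering: salary > 76250.0
  Bob (90000) -> MATCH
  Quinn (110000) -> MATCH
  Wendy (120000) -> MATCH
  Sam (100000) -> MATCH


4 rows:
Bob, 90000
Quinn, 110000
Wendy, 120000
Sam, 100000


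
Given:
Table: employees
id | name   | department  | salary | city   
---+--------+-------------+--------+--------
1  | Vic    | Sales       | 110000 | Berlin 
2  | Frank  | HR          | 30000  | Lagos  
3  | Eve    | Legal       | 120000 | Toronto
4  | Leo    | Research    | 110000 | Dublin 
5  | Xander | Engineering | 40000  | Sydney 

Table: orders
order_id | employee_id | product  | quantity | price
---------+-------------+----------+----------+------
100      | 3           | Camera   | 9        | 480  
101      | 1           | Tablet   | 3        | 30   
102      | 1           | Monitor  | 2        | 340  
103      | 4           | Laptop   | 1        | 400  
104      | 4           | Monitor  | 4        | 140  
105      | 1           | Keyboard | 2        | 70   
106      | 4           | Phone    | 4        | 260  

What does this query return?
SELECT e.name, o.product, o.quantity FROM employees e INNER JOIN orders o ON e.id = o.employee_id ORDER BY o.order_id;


Joining employees.id = orders.employee_id:
  employee Eve (id=3) -> order Camera
  employee Vic (id=1) -> order Tablet
  employee Vic (id=1) -> order Monitor
  employee Leo (id=4) -> order Laptop
  employee Leo (id=4) -> order Monitor
  employee Vic (id=1) -> order Keyboard
  employee Leo (id=4) -> order Phone


7 rows:
Eve, Camera, 9
Vic, Tablet, 3
Vic, Monitor, 2
Leo, Laptop, 1
Leo, Monitor, 4
Vic, Keyboard, 2
Leo, Phone, 4


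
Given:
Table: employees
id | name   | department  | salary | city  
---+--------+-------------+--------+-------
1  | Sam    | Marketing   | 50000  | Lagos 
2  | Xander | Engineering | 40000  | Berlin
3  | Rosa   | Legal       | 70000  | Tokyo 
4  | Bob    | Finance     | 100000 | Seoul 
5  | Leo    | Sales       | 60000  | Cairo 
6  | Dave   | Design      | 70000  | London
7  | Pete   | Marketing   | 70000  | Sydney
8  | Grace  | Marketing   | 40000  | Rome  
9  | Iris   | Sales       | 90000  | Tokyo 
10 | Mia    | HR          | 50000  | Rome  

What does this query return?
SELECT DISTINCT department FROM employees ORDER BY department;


All 'department' values (row order): Marketing, Engineering, Legal, Finance, Sales, Design, Marketing, Marketing, Sales, HR
Removing duplicates leaves 7 unique value(s).

7 values:
Design
Engineering
Finance
HR
Legal
Marketing
Sales


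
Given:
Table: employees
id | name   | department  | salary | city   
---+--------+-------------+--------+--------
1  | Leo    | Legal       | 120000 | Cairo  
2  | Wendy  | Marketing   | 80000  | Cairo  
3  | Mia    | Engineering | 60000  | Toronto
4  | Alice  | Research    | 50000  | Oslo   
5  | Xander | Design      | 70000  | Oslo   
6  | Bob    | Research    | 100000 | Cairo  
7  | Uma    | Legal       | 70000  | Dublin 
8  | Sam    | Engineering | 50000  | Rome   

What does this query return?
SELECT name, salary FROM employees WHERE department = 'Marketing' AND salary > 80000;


Filtering: department = 'Marketing' AND salary > 80000
Matching: 0 rows

Empty result set (0 rows)


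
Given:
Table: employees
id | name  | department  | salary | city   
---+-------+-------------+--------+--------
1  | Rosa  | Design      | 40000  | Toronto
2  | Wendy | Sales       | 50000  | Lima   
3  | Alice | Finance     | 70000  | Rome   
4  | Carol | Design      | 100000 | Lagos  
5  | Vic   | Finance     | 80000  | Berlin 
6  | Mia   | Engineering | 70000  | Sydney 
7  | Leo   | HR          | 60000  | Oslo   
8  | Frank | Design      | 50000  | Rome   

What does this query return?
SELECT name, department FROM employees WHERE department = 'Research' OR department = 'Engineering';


Filtering: department = 'Research' OR 'Engineering'
Matching: 1 rows

1 rows:
Mia, Engineering


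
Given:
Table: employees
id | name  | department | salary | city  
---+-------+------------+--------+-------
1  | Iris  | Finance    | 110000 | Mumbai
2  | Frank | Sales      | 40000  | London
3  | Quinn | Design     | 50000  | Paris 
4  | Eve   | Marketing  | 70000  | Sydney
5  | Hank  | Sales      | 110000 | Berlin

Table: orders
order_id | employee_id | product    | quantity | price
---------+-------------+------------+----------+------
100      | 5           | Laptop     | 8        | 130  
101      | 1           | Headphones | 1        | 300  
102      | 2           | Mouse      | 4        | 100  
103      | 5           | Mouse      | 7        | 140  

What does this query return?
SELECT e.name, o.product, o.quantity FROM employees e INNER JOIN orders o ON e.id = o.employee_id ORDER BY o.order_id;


Joining employees.id = orders.employee_id:
  employee Hank (id=5) -> order Laptop
  employee Iris (id=1) -> order Headphones
  employee Frank (id=2) -> order Mouse
  employee Hank (id=5) -> order Mouse


4 rows:
Hank, Laptop, 8
Iris, Headphones, 1
Frank, Mouse, 4
Hank, Mouse, 7


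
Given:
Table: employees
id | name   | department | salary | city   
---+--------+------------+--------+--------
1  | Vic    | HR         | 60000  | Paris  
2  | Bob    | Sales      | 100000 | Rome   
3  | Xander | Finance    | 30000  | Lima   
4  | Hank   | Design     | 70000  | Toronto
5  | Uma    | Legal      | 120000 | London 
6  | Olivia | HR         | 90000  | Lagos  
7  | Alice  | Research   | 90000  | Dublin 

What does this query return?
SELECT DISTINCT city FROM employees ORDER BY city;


All 'city' values (row order): Paris, Rome, Lima, Toronto, London, Lagos, Dublin
Removing duplicates leaves 7 unique value(s).

7 values:
Dublin
Lagos
Lima
London
Paris
Rome
Toronto


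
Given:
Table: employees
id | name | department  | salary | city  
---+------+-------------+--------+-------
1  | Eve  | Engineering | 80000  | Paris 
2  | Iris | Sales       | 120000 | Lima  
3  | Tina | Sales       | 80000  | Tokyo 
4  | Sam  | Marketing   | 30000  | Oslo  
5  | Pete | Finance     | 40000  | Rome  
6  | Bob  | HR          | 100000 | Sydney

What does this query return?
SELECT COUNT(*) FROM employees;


COUNT(*) counts all rows

6


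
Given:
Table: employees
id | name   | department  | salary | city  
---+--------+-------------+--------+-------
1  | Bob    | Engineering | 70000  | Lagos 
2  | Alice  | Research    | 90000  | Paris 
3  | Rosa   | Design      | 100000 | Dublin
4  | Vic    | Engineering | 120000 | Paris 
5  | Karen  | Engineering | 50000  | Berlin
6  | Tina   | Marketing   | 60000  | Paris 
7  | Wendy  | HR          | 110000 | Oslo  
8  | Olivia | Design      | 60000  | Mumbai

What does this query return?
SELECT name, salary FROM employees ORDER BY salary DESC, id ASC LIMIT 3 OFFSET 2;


Sort by salary DESC (id ASC tiebreak), then skip 2 and take 3
Rows 3 through 5

3 rows:
Rosa, 100000
Alice, 90000
Bob, 70000


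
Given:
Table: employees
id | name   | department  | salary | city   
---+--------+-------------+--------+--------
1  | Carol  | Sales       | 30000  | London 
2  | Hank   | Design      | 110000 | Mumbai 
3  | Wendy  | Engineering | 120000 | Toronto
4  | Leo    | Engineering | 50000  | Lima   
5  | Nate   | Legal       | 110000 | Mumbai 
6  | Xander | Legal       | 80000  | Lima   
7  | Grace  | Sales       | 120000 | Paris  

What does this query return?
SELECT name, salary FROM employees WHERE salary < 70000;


Filtering: salary < 70000
Matching: 2 rows

2 rows:
Carol, 30000
Leo, 50000


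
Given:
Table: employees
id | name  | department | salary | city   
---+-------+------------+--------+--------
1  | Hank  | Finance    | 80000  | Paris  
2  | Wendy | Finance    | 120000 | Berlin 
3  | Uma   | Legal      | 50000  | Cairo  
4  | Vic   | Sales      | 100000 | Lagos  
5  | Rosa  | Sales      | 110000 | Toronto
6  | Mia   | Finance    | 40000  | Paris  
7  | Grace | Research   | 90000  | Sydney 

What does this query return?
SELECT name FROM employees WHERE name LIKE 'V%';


LIKE 'V%' matches names starting with 'V'
Matching: 1

1 rows:
Vic


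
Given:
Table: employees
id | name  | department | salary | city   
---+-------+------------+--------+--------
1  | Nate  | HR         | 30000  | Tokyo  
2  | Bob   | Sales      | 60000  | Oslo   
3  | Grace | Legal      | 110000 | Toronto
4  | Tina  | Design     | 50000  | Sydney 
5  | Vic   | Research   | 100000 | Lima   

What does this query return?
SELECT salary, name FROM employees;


Projecting columns: salary, name

5 rows:
30000, Nate
60000, Bob
110000, Grace
50000, Tina
100000, Vic


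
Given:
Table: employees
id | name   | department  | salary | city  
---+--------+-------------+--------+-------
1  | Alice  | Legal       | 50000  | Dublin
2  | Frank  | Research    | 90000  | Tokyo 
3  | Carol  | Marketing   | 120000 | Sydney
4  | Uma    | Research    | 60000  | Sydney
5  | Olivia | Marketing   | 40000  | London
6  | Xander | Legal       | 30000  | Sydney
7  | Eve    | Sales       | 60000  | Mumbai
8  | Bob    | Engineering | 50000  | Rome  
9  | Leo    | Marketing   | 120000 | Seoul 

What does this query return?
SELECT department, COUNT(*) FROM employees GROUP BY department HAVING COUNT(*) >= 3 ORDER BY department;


Groups with count >= 3:
  Marketing: 3 -> PASS
  Engineering: 1 -> filtered out
  Legal: 2 -> filtered out
  Research: 2 -> filtered out
  Sales: 1 -> filtered out


1 groups:
Marketing, 3


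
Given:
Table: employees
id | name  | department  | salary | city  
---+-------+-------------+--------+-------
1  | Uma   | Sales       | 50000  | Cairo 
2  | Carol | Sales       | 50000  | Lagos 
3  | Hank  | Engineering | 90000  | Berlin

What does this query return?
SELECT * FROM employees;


SELECT * returns all 3 rows with all columns

3 rows:
1, Uma, Sales, 50000, Cairo
2, Carol, Sales, 50000, Lagos
3, Hank, Engineering, 90000, Berlin


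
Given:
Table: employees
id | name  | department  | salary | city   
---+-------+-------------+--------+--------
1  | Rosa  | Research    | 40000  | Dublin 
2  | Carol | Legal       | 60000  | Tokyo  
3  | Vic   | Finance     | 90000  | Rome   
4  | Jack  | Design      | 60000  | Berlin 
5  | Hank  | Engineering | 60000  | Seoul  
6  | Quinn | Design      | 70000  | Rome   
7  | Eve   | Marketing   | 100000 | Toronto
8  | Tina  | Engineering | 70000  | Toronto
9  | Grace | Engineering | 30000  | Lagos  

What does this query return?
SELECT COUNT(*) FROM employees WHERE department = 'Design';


Counting rows where department = 'Design'
  Jack -> MATCH
  Quinn -> MATCH


2


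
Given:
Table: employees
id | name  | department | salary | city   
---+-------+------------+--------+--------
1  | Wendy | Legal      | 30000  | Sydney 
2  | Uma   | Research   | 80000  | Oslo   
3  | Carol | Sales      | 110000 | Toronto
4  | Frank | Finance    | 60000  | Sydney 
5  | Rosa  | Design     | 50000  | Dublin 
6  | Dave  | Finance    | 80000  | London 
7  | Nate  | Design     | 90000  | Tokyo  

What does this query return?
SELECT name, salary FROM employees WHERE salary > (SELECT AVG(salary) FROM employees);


Subquery: AVG(salary) = 71428.57
Filtering: salary > 71428.57
  Uma (80000) -> MATCH
  Carol (110000) -> MATCH
  Dave (80000) -> MATCH
  Nate (90000) -> MATCH


4 rows:
Uma, 80000
Carol, 110000
Dave, 80000
Nate, 90000


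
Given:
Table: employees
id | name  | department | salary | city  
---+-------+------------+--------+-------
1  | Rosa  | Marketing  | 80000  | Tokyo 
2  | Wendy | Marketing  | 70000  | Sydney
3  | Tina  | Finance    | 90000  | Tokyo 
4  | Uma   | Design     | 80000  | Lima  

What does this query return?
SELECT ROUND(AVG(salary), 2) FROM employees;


SUM(salary) = 320000
COUNT = 4
ROUND(AVG, 2) = ROUND(320000 / 4, 2) = 80000.0

80000.0


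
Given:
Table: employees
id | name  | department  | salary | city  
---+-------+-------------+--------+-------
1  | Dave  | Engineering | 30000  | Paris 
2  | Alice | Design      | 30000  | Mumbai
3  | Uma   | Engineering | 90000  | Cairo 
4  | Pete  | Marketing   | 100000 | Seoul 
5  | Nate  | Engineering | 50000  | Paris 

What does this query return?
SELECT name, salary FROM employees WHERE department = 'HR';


Filtering: department = 'HR'
Matching rows: 0

Empty result set (0 rows)


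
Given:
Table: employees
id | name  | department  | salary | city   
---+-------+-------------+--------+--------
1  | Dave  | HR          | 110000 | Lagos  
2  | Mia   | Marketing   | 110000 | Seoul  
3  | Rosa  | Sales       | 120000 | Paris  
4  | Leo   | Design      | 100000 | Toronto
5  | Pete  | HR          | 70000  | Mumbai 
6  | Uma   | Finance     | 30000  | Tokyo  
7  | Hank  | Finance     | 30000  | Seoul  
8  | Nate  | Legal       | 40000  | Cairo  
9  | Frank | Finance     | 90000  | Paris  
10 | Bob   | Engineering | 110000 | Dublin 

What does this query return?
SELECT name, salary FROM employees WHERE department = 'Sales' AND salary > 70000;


Filtering: department = 'Sales' AND salary > 70000
Matching: 1 rows

1 rows:
Rosa, 120000


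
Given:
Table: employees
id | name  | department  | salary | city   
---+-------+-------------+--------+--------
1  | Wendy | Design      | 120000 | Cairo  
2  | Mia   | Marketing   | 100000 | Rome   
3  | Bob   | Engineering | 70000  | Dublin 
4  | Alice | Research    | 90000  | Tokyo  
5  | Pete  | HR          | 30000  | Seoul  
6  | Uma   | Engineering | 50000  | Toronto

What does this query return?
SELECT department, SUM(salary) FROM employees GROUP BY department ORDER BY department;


Summing salary within each department:
  Design: 120000 = 120000
  Engineering: 70000 + 50000 = 120000
  HR: 30000 = 30000
  Marketing: 100000 = 100000
  Research: 90000 = 90000


5 groups:
Design, 120000
Engineering, 120000
HR, 30000
Marketing, 100000
Research, 90000


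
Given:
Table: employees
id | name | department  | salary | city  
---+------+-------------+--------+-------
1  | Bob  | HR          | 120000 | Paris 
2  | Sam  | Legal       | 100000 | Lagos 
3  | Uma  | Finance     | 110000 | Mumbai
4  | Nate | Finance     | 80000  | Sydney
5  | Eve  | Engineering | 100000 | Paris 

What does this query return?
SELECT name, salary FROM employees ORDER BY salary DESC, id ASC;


Sorting by salary DESC, then id ASC for ties

5 rows:
Bob, 120000
Uma, 110000
Sam, 100000
Eve, 100000
Nate, 80000


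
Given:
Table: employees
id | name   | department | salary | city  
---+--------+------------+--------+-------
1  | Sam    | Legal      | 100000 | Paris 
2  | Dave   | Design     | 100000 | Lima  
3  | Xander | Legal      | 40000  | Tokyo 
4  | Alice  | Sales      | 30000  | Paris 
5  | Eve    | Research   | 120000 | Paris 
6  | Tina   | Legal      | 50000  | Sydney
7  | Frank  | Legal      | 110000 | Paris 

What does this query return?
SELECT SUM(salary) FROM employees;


SUM(salary) = 100000 + 100000 + 40000 + 30000 + 120000 + 50000 + 110000 = 550000

550000


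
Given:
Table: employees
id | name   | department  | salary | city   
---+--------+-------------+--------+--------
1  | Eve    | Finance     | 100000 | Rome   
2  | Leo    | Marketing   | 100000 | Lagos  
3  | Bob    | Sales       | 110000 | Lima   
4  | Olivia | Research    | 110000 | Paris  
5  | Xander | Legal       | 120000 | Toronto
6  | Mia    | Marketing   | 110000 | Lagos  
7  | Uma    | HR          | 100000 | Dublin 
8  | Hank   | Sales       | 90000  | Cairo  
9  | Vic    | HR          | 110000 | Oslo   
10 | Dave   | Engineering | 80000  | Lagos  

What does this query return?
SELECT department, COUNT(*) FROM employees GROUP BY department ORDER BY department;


Assigning each row to its department group:
  Eve -> Finance
  Leo -> Marketing
  Bob -> Sales
  Olivia -> Research
  Xander -> Legal
  Mia -> Marketing
  Uma -> HR
  Hank -> Sales
  Vic -> HR
  Dave -> Engineering


7 groups:
Engineering, 1
Finance, 1
HR, 2
Legal, 1
Marketing, 2
Research, 1
Sales, 2


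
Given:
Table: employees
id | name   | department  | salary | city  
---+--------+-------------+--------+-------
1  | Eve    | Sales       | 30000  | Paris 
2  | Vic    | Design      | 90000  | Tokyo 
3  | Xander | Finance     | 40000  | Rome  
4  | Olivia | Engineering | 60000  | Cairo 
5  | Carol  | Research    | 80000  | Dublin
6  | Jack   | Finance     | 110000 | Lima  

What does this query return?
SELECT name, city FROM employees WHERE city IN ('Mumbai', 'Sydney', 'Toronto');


Filtering: city IN ('Mumbai', 'Sydney', 'Toronto')
Matching: 0 rows

Empty result set (0 rows)


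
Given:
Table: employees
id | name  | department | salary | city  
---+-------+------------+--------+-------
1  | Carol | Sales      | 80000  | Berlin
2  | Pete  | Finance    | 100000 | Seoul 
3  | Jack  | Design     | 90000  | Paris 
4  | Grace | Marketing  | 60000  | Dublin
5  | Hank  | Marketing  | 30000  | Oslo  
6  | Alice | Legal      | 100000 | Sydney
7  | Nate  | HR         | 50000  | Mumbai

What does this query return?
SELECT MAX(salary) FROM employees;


Salaries: 80000, 100000, 90000, 60000, 30000, 100000, 50000
MAX = 100000

100000


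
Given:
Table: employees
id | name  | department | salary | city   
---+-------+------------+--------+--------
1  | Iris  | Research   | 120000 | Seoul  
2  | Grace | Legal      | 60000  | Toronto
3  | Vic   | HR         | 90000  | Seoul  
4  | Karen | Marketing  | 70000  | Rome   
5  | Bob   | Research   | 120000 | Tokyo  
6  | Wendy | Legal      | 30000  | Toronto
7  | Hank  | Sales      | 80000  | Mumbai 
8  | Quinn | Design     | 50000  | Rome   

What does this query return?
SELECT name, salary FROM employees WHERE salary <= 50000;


Filtering: salary <= 50000
Matching: 2 rows

2 rows:
Wendy, 30000
Quinn, 50000


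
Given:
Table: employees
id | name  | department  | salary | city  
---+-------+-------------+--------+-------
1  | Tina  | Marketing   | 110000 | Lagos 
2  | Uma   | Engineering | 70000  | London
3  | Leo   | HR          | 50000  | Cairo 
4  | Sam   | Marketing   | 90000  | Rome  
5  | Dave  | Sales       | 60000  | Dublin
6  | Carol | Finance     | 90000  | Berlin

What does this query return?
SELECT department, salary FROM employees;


Projecting columns: department, salary

6 rows:
Marketing, 110000
Engineering, 70000
HR, 50000
Marketing, 90000
Sales, 60000
Finance, 90000


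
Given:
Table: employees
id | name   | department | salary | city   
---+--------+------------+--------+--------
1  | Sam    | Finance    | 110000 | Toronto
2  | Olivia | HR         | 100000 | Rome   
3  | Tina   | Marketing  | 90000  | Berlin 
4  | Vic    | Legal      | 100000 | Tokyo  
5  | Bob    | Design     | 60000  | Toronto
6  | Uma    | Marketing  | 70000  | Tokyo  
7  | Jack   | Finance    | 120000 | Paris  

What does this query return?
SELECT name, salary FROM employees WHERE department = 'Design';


Filtering: department = 'Design'
Matching rows: 1

1 rows:
Bob, 60000


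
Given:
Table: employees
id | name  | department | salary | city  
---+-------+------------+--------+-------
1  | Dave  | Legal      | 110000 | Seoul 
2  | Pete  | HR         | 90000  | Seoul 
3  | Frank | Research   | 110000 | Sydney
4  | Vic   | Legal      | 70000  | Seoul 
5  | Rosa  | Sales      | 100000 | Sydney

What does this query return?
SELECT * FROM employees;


SELECT * returns all 5 rows with all columns

5 rows:
1, Dave, Legal, 110000, Seoul
2, Pete, HR, 90000, Seoul
3, Frank, Research, 110000, Sydney
4, Vic, Legal, 70000, Seoul
5, Rosa, Sales, 100000, Sydney


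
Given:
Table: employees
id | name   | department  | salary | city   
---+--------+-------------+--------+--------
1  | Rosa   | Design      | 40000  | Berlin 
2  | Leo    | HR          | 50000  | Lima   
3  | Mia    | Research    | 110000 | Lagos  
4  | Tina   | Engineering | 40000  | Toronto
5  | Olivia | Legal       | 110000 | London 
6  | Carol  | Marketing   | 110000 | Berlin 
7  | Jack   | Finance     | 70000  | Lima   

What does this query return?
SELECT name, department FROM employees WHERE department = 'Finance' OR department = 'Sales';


Filtering: department = 'Finance' OR 'Sales'
Matching: 1 rows

1 rows:
Jack, Finance


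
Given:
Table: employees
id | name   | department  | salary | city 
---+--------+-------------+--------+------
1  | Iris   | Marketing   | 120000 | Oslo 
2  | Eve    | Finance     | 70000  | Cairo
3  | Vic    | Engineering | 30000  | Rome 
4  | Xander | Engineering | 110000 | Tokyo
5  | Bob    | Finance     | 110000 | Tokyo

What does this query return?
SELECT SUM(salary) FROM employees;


SUM(salary) = 120000 + 70000 + 30000 + 110000 + 110000 = 440000

440000


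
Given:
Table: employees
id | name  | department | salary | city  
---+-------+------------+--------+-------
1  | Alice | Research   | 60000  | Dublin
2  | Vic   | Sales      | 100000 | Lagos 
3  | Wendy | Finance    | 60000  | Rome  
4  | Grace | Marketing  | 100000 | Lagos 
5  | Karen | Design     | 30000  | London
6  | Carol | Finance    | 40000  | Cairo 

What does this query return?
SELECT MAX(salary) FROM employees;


Salaries: 60000, 100000, 60000, 100000, 30000, 40000
MAX = 100000

100000


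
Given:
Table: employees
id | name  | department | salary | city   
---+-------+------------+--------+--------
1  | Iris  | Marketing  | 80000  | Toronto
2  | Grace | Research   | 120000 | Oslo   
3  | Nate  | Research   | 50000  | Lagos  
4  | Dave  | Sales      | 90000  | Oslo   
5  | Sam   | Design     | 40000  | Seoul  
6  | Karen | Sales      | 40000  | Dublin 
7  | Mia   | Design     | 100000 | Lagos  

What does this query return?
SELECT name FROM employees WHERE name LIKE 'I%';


LIKE 'I%' matches names starting with 'I'
Matching: 1

1 rows:
Iris


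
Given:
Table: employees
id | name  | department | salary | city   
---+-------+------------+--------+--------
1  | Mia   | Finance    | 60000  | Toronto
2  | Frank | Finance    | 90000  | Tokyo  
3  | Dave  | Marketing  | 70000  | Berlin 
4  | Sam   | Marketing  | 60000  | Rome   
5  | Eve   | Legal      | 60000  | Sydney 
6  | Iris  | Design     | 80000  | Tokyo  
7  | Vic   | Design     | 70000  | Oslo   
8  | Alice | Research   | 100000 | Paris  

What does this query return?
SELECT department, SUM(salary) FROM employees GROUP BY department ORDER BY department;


Summing salary within each department:
  Design: 80000 + 70000 = 150000
  Finance: 60000 + 90000 = 150000
  Legal: 60000 = 60000
  Marketing: 70000 + 60000 = 130000
  Research: 100000 = 100000


5 groups:
Design, 150000
Finance, 150000
Legal, 60000
Marketing, 130000
Research, 100000


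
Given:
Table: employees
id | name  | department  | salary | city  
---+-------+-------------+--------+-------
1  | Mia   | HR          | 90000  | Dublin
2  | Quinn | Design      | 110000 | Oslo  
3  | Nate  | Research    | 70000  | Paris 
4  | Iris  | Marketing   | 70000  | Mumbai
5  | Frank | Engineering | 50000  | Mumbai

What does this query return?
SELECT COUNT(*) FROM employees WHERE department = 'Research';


Counting rows where department = 'Research'
  Nate -> MATCH


1


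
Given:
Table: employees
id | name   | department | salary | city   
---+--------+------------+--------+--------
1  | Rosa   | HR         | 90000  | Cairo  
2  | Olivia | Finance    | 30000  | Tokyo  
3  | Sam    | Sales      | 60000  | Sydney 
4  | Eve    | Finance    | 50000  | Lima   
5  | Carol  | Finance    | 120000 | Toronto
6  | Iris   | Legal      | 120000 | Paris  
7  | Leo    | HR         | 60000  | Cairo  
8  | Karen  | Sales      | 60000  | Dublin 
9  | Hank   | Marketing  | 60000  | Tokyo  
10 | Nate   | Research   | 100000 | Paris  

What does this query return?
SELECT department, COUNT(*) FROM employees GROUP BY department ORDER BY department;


Assigning each row to its department group:
  Rosa -> HR
  Olivia -> Finance
  Sam -> Sales
  Eve -> Finance
  Carol -> Finance
  Iris -> Legal
  Leo -> HR
  Karen -> Sales
  Hank -> Marketing
  Nate -> Research


6 groups:
Finance, 3
HR, 2
Legal, 1
Marketing, 1
Research, 1
Sales, 2


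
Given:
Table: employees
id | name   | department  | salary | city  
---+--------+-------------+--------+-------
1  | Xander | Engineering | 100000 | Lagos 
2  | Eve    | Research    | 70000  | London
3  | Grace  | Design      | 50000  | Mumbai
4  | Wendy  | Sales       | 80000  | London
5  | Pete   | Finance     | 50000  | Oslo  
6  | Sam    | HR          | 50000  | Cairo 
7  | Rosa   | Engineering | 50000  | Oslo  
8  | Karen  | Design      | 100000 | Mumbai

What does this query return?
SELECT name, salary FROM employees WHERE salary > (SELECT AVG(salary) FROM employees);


Subquery: AVG(salary) = 68750.0
Filtering: salary > 68750.0
  Xander (100000) -> MATCH
  Eve (70000) -> MATCH
  Wendy (80000) -> MATCH
  Karen (100000) -> MATCH


4 rows:
Xander, 100000
Eve, 70000
Wendy, 80000
Karen, 100000


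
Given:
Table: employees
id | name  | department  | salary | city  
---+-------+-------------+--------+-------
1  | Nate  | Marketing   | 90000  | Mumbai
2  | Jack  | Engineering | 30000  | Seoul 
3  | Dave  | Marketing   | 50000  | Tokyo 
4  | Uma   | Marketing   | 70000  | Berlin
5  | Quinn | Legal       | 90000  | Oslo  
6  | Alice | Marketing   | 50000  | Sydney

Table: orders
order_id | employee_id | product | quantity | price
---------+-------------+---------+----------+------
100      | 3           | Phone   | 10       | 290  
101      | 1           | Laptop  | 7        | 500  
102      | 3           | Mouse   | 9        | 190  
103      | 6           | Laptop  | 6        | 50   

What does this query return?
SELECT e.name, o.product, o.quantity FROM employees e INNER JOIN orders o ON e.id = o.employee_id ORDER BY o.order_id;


Joining employees.id = orders.employee_id:
  employee Dave (id=3) -> order Phone
  employee Nate (id=1) -> order Laptop
  employee Dave (id=3) -> order Mouse
  employee Alice (id=6) -> order Laptop


4 rows:
Dave, Phone, 10
Nate, Laptop, 7
Dave, Mouse, 9
Alice, Laptop, 6


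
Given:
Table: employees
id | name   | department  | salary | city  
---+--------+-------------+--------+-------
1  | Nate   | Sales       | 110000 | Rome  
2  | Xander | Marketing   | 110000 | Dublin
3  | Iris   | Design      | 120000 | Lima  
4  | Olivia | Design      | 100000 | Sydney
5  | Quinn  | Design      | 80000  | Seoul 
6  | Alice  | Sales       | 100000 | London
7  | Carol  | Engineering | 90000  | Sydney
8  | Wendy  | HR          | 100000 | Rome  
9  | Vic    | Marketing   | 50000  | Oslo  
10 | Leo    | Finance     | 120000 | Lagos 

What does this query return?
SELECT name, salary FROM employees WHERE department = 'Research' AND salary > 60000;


Filtering: department = 'Research' AND salary > 60000
Matching: 0 rows

Empty result set (0 rows)


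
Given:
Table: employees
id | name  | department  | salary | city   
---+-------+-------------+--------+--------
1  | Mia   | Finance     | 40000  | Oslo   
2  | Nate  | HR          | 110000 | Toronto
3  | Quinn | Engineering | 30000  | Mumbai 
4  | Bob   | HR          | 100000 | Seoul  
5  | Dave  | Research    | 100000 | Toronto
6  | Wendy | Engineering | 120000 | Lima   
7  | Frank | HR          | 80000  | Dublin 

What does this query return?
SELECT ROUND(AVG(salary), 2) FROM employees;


SUM(salary) = 580000
COUNT = 7
ROUND(AVG, 2) = ROUND(580000 / 7, 2) = 82857.14

82857.14


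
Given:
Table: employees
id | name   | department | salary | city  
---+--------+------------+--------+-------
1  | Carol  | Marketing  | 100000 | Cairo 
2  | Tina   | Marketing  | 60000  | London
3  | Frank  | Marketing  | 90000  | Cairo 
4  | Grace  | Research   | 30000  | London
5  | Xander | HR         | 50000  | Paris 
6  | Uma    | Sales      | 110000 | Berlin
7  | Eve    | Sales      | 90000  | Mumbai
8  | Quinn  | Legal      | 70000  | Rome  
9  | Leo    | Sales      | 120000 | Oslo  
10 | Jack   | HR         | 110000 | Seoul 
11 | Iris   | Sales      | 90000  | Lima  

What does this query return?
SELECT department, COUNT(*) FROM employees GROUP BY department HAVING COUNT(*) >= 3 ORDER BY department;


Groups with count >= 3:
  Marketing: 3 -> PASS
  Sales: 4 -> PASS
  HR: 2 -> filtered out
  Legal: 1 -> filtered out
  Research: 1 -> filtered out


2 groups:
Marketing, 3
Sales, 4


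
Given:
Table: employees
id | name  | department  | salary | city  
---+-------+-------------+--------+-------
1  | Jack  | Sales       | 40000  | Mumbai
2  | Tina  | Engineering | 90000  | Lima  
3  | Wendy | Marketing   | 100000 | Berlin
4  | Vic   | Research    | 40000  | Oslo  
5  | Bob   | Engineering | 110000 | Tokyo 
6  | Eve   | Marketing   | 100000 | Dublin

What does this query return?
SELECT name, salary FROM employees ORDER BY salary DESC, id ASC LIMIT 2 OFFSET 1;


Sort by salary DESC (id ASC tiebreak), then skip 1 and take 2
Rows 2 through 3

2 rows:
Wendy, 100000
Eve, 100000
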